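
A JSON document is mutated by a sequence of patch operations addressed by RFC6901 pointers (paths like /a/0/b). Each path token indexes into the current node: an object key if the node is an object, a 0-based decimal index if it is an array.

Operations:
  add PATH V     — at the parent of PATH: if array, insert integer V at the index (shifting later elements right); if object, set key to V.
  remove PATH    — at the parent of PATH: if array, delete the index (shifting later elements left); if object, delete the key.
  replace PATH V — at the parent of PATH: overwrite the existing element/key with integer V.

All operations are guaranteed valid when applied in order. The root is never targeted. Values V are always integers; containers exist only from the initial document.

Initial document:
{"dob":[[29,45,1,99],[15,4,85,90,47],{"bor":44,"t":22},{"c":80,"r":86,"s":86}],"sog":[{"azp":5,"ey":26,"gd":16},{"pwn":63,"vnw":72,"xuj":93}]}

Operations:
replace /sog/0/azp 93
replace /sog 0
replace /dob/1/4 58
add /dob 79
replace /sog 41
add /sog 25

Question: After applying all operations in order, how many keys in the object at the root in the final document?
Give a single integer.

Answer: 2

Derivation:
After op 1 (replace /sog/0/azp 93): {"dob":[[29,45,1,99],[15,4,85,90,47],{"bor":44,"t":22},{"c":80,"r":86,"s":86}],"sog":[{"azp":93,"ey":26,"gd":16},{"pwn":63,"vnw":72,"xuj":93}]}
After op 2 (replace /sog 0): {"dob":[[29,45,1,99],[15,4,85,90,47],{"bor":44,"t":22},{"c":80,"r":86,"s":86}],"sog":0}
After op 3 (replace /dob/1/4 58): {"dob":[[29,45,1,99],[15,4,85,90,58],{"bor":44,"t":22},{"c":80,"r":86,"s":86}],"sog":0}
After op 4 (add /dob 79): {"dob":79,"sog":0}
After op 5 (replace /sog 41): {"dob":79,"sog":41}
After op 6 (add /sog 25): {"dob":79,"sog":25}
Size at the root: 2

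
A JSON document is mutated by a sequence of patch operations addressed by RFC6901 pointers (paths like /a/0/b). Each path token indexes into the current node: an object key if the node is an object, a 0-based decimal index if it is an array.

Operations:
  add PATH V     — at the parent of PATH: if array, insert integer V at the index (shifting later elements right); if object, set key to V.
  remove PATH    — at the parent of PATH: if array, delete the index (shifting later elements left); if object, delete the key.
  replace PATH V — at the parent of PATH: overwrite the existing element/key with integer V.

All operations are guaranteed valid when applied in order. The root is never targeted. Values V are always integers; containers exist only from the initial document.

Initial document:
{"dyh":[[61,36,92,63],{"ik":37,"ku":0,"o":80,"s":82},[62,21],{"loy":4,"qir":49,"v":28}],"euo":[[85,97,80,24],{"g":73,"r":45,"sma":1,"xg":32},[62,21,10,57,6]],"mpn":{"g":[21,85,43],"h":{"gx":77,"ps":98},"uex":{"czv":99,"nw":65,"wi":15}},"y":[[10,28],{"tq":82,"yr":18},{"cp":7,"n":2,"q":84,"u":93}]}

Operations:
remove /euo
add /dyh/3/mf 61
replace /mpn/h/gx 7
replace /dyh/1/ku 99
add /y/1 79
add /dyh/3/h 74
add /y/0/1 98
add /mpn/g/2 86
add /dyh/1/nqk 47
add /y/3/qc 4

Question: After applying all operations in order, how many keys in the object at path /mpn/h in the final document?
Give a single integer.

Answer: 2

Derivation:
After op 1 (remove /euo): {"dyh":[[61,36,92,63],{"ik":37,"ku":0,"o":80,"s":82},[62,21],{"loy":4,"qir":49,"v":28}],"mpn":{"g":[21,85,43],"h":{"gx":77,"ps":98},"uex":{"czv":99,"nw":65,"wi":15}},"y":[[10,28],{"tq":82,"yr":18},{"cp":7,"n":2,"q":84,"u":93}]}
After op 2 (add /dyh/3/mf 61): {"dyh":[[61,36,92,63],{"ik":37,"ku":0,"o":80,"s":82},[62,21],{"loy":4,"mf":61,"qir":49,"v":28}],"mpn":{"g":[21,85,43],"h":{"gx":77,"ps":98},"uex":{"czv":99,"nw":65,"wi":15}},"y":[[10,28],{"tq":82,"yr":18},{"cp":7,"n":2,"q":84,"u":93}]}
After op 3 (replace /mpn/h/gx 7): {"dyh":[[61,36,92,63],{"ik":37,"ku":0,"o":80,"s":82},[62,21],{"loy":4,"mf":61,"qir":49,"v":28}],"mpn":{"g":[21,85,43],"h":{"gx":7,"ps":98},"uex":{"czv":99,"nw":65,"wi":15}},"y":[[10,28],{"tq":82,"yr":18},{"cp":7,"n":2,"q":84,"u":93}]}
After op 4 (replace /dyh/1/ku 99): {"dyh":[[61,36,92,63],{"ik":37,"ku":99,"o":80,"s":82},[62,21],{"loy":4,"mf":61,"qir":49,"v":28}],"mpn":{"g":[21,85,43],"h":{"gx":7,"ps":98},"uex":{"czv":99,"nw":65,"wi":15}},"y":[[10,28],{"tq":82,"yr":18},{"cp":7,"n":2,"q":84,"u":93}]}
After op 5 (add /y/1 79): {"dyh":[[61,36,92,63],{"ik":37,"ku":99,"o":80,"s":82},[62,21],{"loy":4,"mf":61,"qir":49,"v":28}],"mpn":{"g":[21,85,43],"h":{"gx":7,"ps":98},"uex":{"czv":99,"nw":65,"wi":15}},"y":[[10,28],79,{"tq":82,"yr":18},{"cp":7,"n":2,"q":84,"u":93}]}
After op 6 (add /dyh/3/h 74): {"dyh":[[61,36,92,63],{"ik":37,"ku":99,"o":80,"s":82},[62,21],{"h":74,"loy":4,"mf":61,"qir":49,"v":28}],"mpn":{"g":[21,85,43],"h":{"gx":7,"ps":98},"uex":{"czv":99,"nw":65,"wi":15}},"y":[[10,28],79,{"tq":82,"yr":18},{"cp":7,"n":2,"q":84,"u":93}]}
After op 7 (add /y/0/1 98): {"dyh":[[61,36,92,63],{"ik":37,"ku":99,"o":80,"s":82},[62,21],{"h":74,"loy":4,"mf":61,"qir":49,"v":28}],"mpn":{"g":[21,85,43],"h":{"gx":7,"ps":98},"uex":{"czv":99,"nw":65,"wi":15}},"y":[[10,98,28],79,{"tq":82,"yr":18},{"cp":7,"n":2,"q":84,"u":93}]}
After op 8 (add /mpn/g/2 86): {"dyh":[[61,36,92,63],{"ik":37,"ku":99,"o":80,"s":82},[62,21],{"h":74,"loy":4,"mf":61,"qir":49,"v":28}],"mpn":{"g":[21,85,86,43],"h":{"gx":7,"ps":98},"uex":{"czv":99,"nw":65,"wi":15}},"y":[[10,98,28],79,{"tq":82,"yr":18},{"cp":7,"n":2,"q":84,"u":93}]}
After op 9 (add /dyh/1/nqk 47): {"dyh":[[61,36,92,63],{"ik":37,"ku":99,"nqk":47,"o":80,"s":82},[62,21],{"h":74,"loy":4,"mf":61,"qir":49,"v":28}],"mpn":{"g":[21,85,86,43],"h":{"gx":7,"ps":98},"uex":{"czv":99,"nw":65,"wi":15}},"y":[[10,98,28],79,{"tq":82,"yr":18},{"cp":7,"n":2,"q":84,"u":93}]}
After op 10 (add /y/3/qc 4): {"dyh":[[61,36,92,63],{"ik":37,"ku":99,"nqk":47,"o":80,"s":82},[62,21],{"h":74,"loy":4,"mf":61,"qir":49,"v":28}],"mpn":{"g":[21,85,86,43],"h":{"gx":7,"ps":98},"uex":{"czv":99,"nw":65,"wi":15}},"y":[[10,98,28],79,{"tq":82,"yr":18},{"cp":7,"n":2,"q":84,"qc":4,"u":93}]}
Size at path /mpn/h: 2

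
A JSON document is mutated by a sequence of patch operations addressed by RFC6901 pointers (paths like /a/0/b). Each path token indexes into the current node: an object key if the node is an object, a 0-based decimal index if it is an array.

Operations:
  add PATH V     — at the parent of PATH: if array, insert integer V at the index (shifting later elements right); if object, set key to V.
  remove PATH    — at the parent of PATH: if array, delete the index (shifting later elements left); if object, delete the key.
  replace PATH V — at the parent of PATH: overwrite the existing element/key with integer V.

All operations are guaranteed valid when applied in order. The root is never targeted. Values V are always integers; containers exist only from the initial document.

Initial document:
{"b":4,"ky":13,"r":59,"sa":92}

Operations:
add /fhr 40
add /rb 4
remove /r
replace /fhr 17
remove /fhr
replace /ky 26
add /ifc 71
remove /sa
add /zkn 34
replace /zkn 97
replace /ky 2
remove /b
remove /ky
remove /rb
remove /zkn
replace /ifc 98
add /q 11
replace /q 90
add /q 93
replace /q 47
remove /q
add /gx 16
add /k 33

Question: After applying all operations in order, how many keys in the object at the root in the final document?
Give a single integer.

After op 1 (add /fhr 40): {"b":4,"fhr":40,"ky":13,"r":59,"sa":92}
After op 2 (add /rb 4): {"b":4,"fhr":40,"ky":13,"r":59,"rb":4,"sa":92}
After op 3 (remove /r): {"b":4,"fhr":40,"ky":13,"rb":4,"sa":92}
After op 4 (replace /fhr 17): {"b":4,"fhr":17,"ky":13,"rb":4,"sa":92}
After op 5 (remove /fhr): {"b":4,"ky":13,"rb":4,"sa":92}
After op 6 (replace /ky 26): {"b":4,"ky":26,"rb":4,"sa":92}
After op 7 (add /ifc 71): {"b":4,"ifc":71,"ky":26,"rb":4,"sa":92}
After op 8 (remove /sa): {"b":4,"ifc":71,"ky":26,"rb":4}
After op 9 (add /zkn 34): {"b":4,"ifc":71,"ky":26,"rb":4,"zkn":34}
After op 10 (replace /zkn 97): {"b":4,"ifc":71,"ky":26,"rb":4,"zkn":97}
After op 11 (replace /ky 2): {"b":4,"ifc":71,"ky":2,"rb":4,"zkn":97}
After op 12 (remove /b): {"ifc":71,"ky":2,"rb":4,"zkn":97}
After op 13 (remove /ky): {"ifc":71,"rb":4,"zkn":97}
After op 14 (remove /rb): {"ifc":71,"zkn":97}
After op 15 (remove /zkn): {"ifc":71}
After op 16 (replace /ifc 98): {"ifc":98}
After op 17 (add /q 11): {"ifc":98,"q":11}
After op 18 (replace /q 90): {"ifc":98,"q":90}
After op 19 (add /q 93): {"ifc":98,"q":93}
After op 20 (replace /q 47): {"ifc":98,"q":47}
After op 21 (remove /q): {"ifc":98}
After op 22 (add /gx 16): {"gx":16,"ifc":98}
After op 23 (add /k 33): {"gx":16,"ifc":98,"k":33}
Size at the root: 3

Answer: 3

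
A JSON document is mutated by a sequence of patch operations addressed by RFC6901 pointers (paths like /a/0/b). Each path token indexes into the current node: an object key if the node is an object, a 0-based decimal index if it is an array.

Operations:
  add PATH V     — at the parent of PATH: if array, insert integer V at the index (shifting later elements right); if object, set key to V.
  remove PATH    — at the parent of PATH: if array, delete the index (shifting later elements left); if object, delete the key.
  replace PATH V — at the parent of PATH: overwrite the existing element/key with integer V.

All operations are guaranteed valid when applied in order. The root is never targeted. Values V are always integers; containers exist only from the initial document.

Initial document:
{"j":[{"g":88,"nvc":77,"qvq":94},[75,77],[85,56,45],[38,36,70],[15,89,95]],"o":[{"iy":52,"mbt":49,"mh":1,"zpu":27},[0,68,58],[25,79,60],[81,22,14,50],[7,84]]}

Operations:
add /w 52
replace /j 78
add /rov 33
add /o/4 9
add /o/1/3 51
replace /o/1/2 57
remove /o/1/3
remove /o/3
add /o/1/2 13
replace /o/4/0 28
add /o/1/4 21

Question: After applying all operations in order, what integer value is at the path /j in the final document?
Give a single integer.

Answer: 78

Derivation:
After op 1 (add /w 52): {"j":[{"g":88,"nvc":77,"qvq":94},[75,77],[85,56,45],[38,36,70],[15,89,95]],"o":[{"iy":52,"mbt":49,"mh":1,"zpu":27},[0,68,58],[25,79,60],[81,22,14,50],[7,84]],"w":52}
After op 2 (replace /j 78): {"j":78,"o":[{"iy":52,"mbt":49,"mh":1,"zpu":27},[0,68,58],[25,79,60],[81,22,14,50],[7,84]],"w":52}
After op 3 (add /rov 33): {"j":78,"o":[{"iy":52,"mbt":49,"mh":1,"zpu":27},[0,68,58],[25,79,60],[81,22,14,50],[7,84]],"rov":33,"w":52}
After op 4 (add /o/4 9): {"j":78,"o":[{"iy":52,"mbt":49,"mh":1,"zpu":27},[0,68,58],[25,79,60],[81,22,14,50],9,[7,84]],"rov":33,"w":52}
After op 5 (add /o/1/3 51): {"j":78,"o":[{"iy":52,"mbt":49,"mh":1,"zpu":27},[0,68,58,51],[25,79,60],[81,22,14,50],9,[7,84]],"rov":33,"w":52}
After op 6 (replace /o/1/2 57): {"j":78,"o":[{"iy":52,"mbt":49,"mh":1,"zpu":27},[0,68,57,51],[25,79,60],[81,22,14,50],9,[7,84]],"rov":33,"w":52}
After op 7 (remove /o/1/3): {"j":78,"o":[{"iy":52,"mbt":49,"mh":1,"zpu":27},[0,68,57],[25,79,60],[81,22,14,50],9,[7,84]],"rov":33,"w":52}
After op 8 (remove /o/3): {"j":78,"o":[{"iy":52,"mbt":49,"mh":1,"zpu":27},[0,68,57],[25,79,60],9,[7,84]],"rov":33,"w":52}
After op 9 (add /o/1/2 13): {"j":78,"o":[{"iy":52,"mbt":49,"mh":1,"zpu":27},[0,68,13,57],[25,79,60],9,[7,84]],"rov":33,"w":52}
After op 10 (replace /o/4/0 28): {"j":78,"o":[{"iy":52,"mbt":49,"mh":1,"zpu":27},[0,68,13,57],[25,79,60],9,[28,84]],"rov":33,"w":52}
After op 11 (add /o/1/4 21): {"j":78,"o":[{"iy":52,"mbt":49,"mh":1,"zpu":27},[0,68,13,57,21],[25,79,60],9,[28,84]],"rov":33,"w":52}
Value at /j: 78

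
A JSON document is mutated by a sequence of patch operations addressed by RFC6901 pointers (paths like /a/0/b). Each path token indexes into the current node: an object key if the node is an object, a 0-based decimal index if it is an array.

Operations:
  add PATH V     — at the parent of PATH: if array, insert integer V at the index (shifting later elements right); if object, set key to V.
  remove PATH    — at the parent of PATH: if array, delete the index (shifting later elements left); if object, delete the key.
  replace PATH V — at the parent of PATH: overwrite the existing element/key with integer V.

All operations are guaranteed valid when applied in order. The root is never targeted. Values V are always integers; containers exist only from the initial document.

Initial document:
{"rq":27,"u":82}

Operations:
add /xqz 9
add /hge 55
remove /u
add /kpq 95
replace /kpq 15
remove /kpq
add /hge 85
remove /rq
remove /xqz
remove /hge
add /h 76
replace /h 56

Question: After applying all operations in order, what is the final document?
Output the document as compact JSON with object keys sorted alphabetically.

After op 1 (add /xqz 9): {"rq":27,"u":82,"xqz":9}
After op 2 (add /hge 55): {"hge":55,"rq":27,"u":82,"xqz":9}
After op 3 (remove /u): {"hge":55,"rq":27,"xqz":9}
After op 4 (add /kpq 95): {"hge":55,"kpq":95,"rq":27,"xqz":9}
After op 5 (replace /kpq 15): {"hge":55,"kpq":15,"rq":27,"xqz":9}
After op 6 (remove /kpq): {"hge":55,"rq":27,"xqz":9}
After op 7 (add /hge 85): {"hge":85,"rq":27,"xqz":9}
After op 8 (remove /rq): {"hge":85,"xqz":9}
After op 9 (remove /xqz): {"hge":85}
After op 10 (remove /hge): {}
After op 11 (add /h 76): {"h":76}
After op 12 (replace /h 56): {"h":56}

Answer: {"h":56}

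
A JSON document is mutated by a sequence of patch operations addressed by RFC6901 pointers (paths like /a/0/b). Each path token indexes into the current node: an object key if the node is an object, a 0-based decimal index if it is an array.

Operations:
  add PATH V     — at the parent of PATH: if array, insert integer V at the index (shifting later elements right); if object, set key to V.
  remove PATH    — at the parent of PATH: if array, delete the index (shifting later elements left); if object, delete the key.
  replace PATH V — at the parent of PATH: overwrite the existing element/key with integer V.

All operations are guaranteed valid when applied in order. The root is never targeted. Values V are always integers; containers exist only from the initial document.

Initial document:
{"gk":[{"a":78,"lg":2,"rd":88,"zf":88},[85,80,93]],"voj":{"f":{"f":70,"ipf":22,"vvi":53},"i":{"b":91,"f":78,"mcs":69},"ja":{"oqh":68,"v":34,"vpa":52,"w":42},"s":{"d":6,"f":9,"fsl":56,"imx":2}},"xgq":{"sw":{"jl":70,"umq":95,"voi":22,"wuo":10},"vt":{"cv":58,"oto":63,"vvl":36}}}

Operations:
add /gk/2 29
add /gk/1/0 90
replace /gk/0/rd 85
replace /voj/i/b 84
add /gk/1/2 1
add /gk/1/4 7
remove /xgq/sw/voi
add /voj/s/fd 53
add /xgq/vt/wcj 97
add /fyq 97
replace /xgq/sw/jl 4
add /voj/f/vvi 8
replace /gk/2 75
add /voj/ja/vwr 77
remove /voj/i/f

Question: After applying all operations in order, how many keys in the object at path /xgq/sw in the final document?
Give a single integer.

After op 1 (add /gk/2 29): {"gk":[{"a":78,"lg":2,"rd":88,"zf":88},[85,80,93],29],"voj":{"f":{"f":70,"ipf":22,"vvi":53},"i":{"b":91,"f":78,"mcs":69},"ja":{"oqh":68,"v":34,"vpa":52,"w":42},"s":{"d":6,"f":9,"fsl":56,"imx":2}},"xgq":{"sw":{"jl":70,"umq":95,"voi":22,"wuo":10},"vt":{"cv":58,"oto":63,"vvl":36}}}
After op 2 (add /gk/1/0 90): {"gk":[{"a":78,"lg":2,"rd":88,"zf":88},[90,85,80,93],29],"voj":{"f":{"f":70,"ipf":22,"vvi":53},"i":{"b":91,"f":78,"mcs":69},"ja":{"oqh":68,"v":34,"vpa":52,"w":42},"s":{"d":6,"f":9,"fsl":56,"imx":2}},"xgq":{"sw":{"jl":70,"umq":95,"voi":22,"wuo":10},"vt":{"cv":58,"oto":63,"vvl":36}}}
After op 3 (replace /gk/0/rd 85): {"gk":[{"a":78,"lg":2,"rd":85,"zf":88},[90,85,80,93],29],"voj":{"f":{"f":70,"ipf":22,"vvi":53},"i":{"b":91,"f":78,"mcs":69},"ja":{"oqh":68,"v":34,"vpa":52,"w":42},"s":{"d":6,"f":9,"fsl":56,"imx":2}},"xgq":{"sw":{"jl":70,"umq":95,"voi":22,"wuo":10},"vt":{"cv":58,"oto":63,"vvl":36}}}
After op 4 (replace /voj/i/b 84): {"gk":[{"a":78,"lg":2,"rd":85,"zf":88},[90,85,80,93],29],"voj":{"f":{"f":70,"ipf":22,"vvi":53},"i":{"b":84,"f":78,"mcs":69},"ja":{"oqh":68,"v":34,"vpa":52,"w":42},"s":{"d":6,"f":9,"fsl":56,"imx":2}},"xgq":{"sw":{"jl":70,"umq":95,"voi":22,"wuo":10},"vt":{"cv":58,"oto":63,"vvl":36}}}
After op 5 (add /gk/1/2 1): {"gk":[{"a":78,"lg":2,"rd":85,"zf":88},[90,85,1,80,93],29],"voj":{"f":{"f":70,"ipf":22,"vvi":53},"i":{"b":84,"f":78,"mcs":69},"ja":{"oqh":68,"v":34,"vpa":52,"w":42},"s":{"d":6,"f":9,"fsl":56,"imx":2}},"xgq":{"sw":{"jl":70,"umq":95,"voi":22,"wuo":10},"vt":{"cv":58,"oto":63,"vvl":36}}}
After op 6 (add /gk/1/4 7): {"gk":[{"a":78,"lg":2,"rd":85,"zf":88},[90,85,1,80,7,93],29],"voj":{"f":{"f":70,"ipf":22,"vvi":53},"i":{"b":84,"f":78,"mcs":69},"ja":{"oqh":68,"v":34,"vpa":52,"w":42},"s":{"d":6,"f":9,"fsl":56,"imx":2}},"xgq":{"sw":{"jl":70,"umq":95,"voi":22,"wuo":10},"vt":{"cv":58,"oto":63,"vvl":36}}}
After op 7 (remove /xgq/sw/voi): {"gk":[{"a":78,"lg":2,"rd":85,"zf":88},[90,85,1,80,7,93],29],"voj":{"f":{"f":70,"ipf":22,"vvi":53},"i":{"b":84,"f":78,"mcs":69},"ja":{"oqh":68,"v":34,"vpa":52,"w":42},"s":{"d":6,"f":9,"fsl":56,"imx":2}},"xgq":{"sw":{"jl":70,"umq":95,"wuo":10},"vt":{"cv":58,"oto":63,"vvl":36}}}
After op 8 (add /voj/s/fd 53): {"gk":[{"a":78,"lg":2,"rd":85,"zf":88},[90,85,1,80,7,93],29],"voj":{"f":{"f":70,"ipf":22,"vvi":53},"i":{"b":84,"f":78,"mcs":69},"ja":{"oqh":68,"v":34,"vpa":52,"w":42},"s":{"d":6,"f":9,"fd":53,"fsl":56,"imx":2}},"xgq":{"sw":{"jl":70,"umq":95,"wuo":10},"vt":{"cv":58,"oto":63,"vvl":36}}}
After op 9 (add /xgq/vt/wcj 97): {"gk":[{"a":78,"lg":2,"rd":85,"zf":88},[90,85,1,80,7,93],29],"voj":{"f":{"f":70,"ipf":22,"vvi":53},"i":{"b":84,"f":78,"mcs":69},"ja":{"oqh":68,"v":34,"vpa":52,"w":42},"s":{"d":6,"f":9,"fd":53,"fsl":56,"imx":2}},"xgq":{"sw":{"jl":70,"umq":95,"wuo":10},"vt":{"cv":58,"oto":63,"vvl":36,"wcj":97}}}
After op 10 (add /fyq 97): {"fyq":97,"gk":[{"a":78,"lg":2,"rd":85,"zf":88},[90,85,1,80,7,93],29],"voj":{"f":{"f":70,"ipf":22,"vvi":53},"i":{"b":84,"f":78,"mcs":69},"ja":{"oqh":68,"v":34,"vpa":52,"w":42},"s":{"d":6,"f":9,"fd":53,"fsl":56,"imx":2}},"xgq":{"sw":{"jl":70,"umq":95,"wuo":10},"vt":{"cv":58,"oto":63,"vvl":36,"wcj":97}}}
After op 11 (replace /xgq/sw/jl 4): {"fyq":97,"gk":[{"a":78,"lg":2,"rd":85,"zf":88},[90,85,1,80,7,93],29],"voj":{"f":{"f":70,"ipf":22,"vvi":53},"i":{"b":84,"f":78,"mcs":69},"ja":{"oqh":68,"v":34,"vpa":52,"w":42},"s":{"d":6,"f":9,"fd":53,"fsl":56,"imx":2}},"xgq":{"sw":{"jl":4,"umq":95,"wuo":10},"vt":{"cv":58,"oto":63,"vvl":36,"wcj":97}}}
After op 12 (add /voj/f/vvi 8): {"fyq":97,"gk":[{"a":78,"lg":2,"rd":85,"zf":88},[90,85,1,80,7,93],29],"voj":{"f":{"f":70,"ipf":22,"vvi":8},"i":{"b":84,"f":78,"mcs":69},"ja":{"oqh":68,"v":34,"vpa":52,"w":42},"s":{"d":6,"f":9,"fd":53,"fsl":56,"imx":2}},"xgq":{"sw":{"jl":4,"umq":95,"wuo":10},"vt":{"cv":58,"oto":63,"vvl":36,"wcj":97}}}
After op 13 (replace /gk/2 75): {"fyq":97,"gk":[{"a":78,"lg":2,"rd":85,"zf":88},[90,85,1,80,7,93],75],"voj":{"f":{"f":70,"ipf":22,"vvi":8},"i":{"b":84,"f":78,"mcs":69},"ja":{"oqh":68,"v":34,"vpa":52,"w":42},"s":{"d":6,"f":9,"fd":53,"fsl":56,"imx":2}},"xgq":{"sw":{"jl":4,"umq":95,"wuo":10},"vt":{"cv":58,"oto":63,"vvl":36,"wcj":97}}}
After op 14 (add /voj/ja/vwr 77): {"fyq":97,"gk":[{"a":78,"lg":2,"rd":85,"zf":88},[90,85,1,80,7,93],75],"voj":{"f":{"f":70,"ipf":22,"vvi":8},"i":{"b":84,"f":78,"mcs":69},"ja":{"oqh":68,"v":34,"vpa":52,"vwr":77,"w":42},"s":{"d":6,"f":9,"fd":53,"fsl":56,"imx":2}},"xgq":{"sw":{"jl":4,"umq":95,"wuo":10},"vt":{"cv":58,"oto":63,"vvl":36,"wcj":97}}}
After op 15 (remove /voj/i/f): {"fyq":97,"gk":[{"a":78,"lg":2,"rd":85,"zf":88},[90,85,1,80,7,93],75],"voj":{"f":{"f":70,"ipf":22,"vvi":8},"i":{"b":84,"mcs":69},"ja":{"oqh":68,"v":34,"vpa":52,"vwr":77,"w":42},"s":{"d":6,"f":9,"fd":53,"fsl":56,"imx":2}},"xgq":{"sw":{"jl":4,"umq":95,"wuo":10},"vt":{"cv":58,"oto":63,"vvl":36,"wcj":97}}}
Size at path /xgq/sw: 3

Answer: 3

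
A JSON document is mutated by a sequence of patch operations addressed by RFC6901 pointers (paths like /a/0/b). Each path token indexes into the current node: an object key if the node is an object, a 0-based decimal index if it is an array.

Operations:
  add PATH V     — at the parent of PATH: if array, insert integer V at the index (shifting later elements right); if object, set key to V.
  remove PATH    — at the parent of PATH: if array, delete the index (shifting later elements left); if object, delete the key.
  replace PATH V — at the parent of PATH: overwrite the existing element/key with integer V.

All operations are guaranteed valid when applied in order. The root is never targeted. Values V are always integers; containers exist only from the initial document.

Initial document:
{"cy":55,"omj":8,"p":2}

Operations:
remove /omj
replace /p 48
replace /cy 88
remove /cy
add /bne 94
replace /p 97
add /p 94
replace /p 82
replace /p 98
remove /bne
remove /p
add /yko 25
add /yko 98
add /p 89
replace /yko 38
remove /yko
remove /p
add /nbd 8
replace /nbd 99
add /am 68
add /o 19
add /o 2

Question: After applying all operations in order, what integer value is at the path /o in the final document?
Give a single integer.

Answer: 2

Derivation:
After op 1 (remove /omj): {"cy":55,"p":2}
After op 2 (replace /p 48): {"cy":55,"p":48}
After op 3 (replace /cy 88): {"cy":88,"p":48}
After op 4 (remove /cy): {"p":48}
After op 5 (add /bne 94): {"bne":94,"p":48}
After op 6 (replace /p 97): {"bne":94,"p":97}
After op 7 (add /p 94): {"bne":94,"p":94}
After op 8 (replace /p 82): {"bne":94,"p":82}
After op 9 (replace /p 98): {"bne":94,"p":98}
After op 10 (remove /bne): {"p":98}
After op 11 (remove /p): {}
After op 12 (add /yko 25): {"yko":25}
After op 13 (add /yko 98): {"yko":98}
After op 14 (add /p 89): {"p":89,"yko":98}
After op 15 (replace /yko 38): {"p":89,"yko":38}
After op 16 (remove /yko): {"p":89}
After op 17 (remove /p): {}
After op 18 (add /nbd 8): {"nbd":8}
After op 19 (replace /nbd 99): {"nbd":99}
After op 20 (add /am 68): {"am":68,"nbd":99}
After op 21 (add /o 19): {"am":68,"nbd":99,"o":19}
After op 22 (add /o 2): {"am":68,"nbd":99,"o":2}
Value at /o: 2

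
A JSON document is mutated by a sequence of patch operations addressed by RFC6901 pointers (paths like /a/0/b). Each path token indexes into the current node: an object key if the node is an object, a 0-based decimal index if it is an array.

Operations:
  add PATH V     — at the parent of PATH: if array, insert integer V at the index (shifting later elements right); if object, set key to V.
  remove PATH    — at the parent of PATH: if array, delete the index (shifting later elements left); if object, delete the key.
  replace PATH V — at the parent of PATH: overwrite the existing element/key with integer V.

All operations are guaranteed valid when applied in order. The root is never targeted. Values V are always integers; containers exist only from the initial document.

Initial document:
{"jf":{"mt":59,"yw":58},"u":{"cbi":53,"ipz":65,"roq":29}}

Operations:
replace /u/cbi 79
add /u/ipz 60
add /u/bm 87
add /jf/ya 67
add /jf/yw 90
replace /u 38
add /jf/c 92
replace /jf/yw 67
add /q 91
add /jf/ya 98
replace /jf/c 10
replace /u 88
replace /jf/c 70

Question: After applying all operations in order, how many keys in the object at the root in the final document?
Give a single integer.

After op 1 (replace /u/cbi 79): {"jf":{"mt":59,"yw":58},"u":{"cbi":79,"ipz":65,"roq":29}}
After op 2 (add /u/ipz 60): {"jf":{"mt":59,"yw":58},"u":{"cbi":79,"ipz":60,"roq":29}}
After op 3 (add /u/bm 87): {"jf":{"mt":59,"yw":58},"u":{"bm":87,"cbi":79,"ipz":60,"roq":29}}
After op 4 (add /jf/ya 67): {"jf":{"mt":59,"ya":67,"yw":58},"u":{"bm":87,"cbi":79,"ipz":60,"roq":29}}
After op 5 (add /jf/yw 90): {"jf":{"mt":59,"ya":67,"yw":90},"u":{"bm":87,"cbi":79,"ipz":60,"roq":29}}
After op 6 (replace /u 38): {"jf":{"mt":59,"ya":67,"yw":90},"u":38}
After op 7 (add /jf/c 92): {"jf":{"c":92,"mt":59,"ya":67,"yw":90},"u":38}
After op 8 (replace /jf/yw 67): {"jf":{"c":92,"mt":59,"ya":67,"yw":67},"u":38}
After op 9 (add /q 91): {"jf":{"c":92,"mt":59,"ya":67,"yw":67},"q":91,"u":38}
After op 10 (add /jf/ya 98): {"jf":{"c":92,"mt":59,"ya":98,"yw":67},"q":91,"u":38}
After op 11 (replace /jf/c 10): {"jf":{"c":10,"mt":59,"ya":98,"yw":67},"q":91,"u":38}
After op 12 (replace /u 88): {"jf":{"c":10,"mt":59,"ya":98,"yw":67},"q":91,"u":88}
After op 13 (replace /jf/c 70): {"jf":{"c":70,"mt":59,"ya":98,"yw":67},"q":91,"u":88}
Size at the root: 3

Answer: 3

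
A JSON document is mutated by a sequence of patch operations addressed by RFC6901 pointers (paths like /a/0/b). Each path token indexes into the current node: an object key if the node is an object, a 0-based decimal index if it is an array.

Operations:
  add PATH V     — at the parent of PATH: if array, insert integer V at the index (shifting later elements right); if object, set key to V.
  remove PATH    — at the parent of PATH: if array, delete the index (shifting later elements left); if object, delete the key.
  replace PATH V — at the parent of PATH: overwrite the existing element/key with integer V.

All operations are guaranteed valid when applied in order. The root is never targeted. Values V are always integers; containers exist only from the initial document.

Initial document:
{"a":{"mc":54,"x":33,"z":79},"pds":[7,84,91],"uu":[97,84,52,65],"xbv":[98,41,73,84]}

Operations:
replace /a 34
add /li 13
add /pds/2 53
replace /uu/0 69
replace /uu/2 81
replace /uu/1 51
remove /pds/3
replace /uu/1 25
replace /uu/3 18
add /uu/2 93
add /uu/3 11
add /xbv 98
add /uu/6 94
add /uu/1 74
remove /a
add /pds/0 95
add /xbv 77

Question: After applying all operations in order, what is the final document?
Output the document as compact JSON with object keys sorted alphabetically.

After op 1 (replace /a 34): {"a":34,"pds":[7,84,91],"uu":[97,84,52,65],"xbv":[98,41,73,84]}
After op 2 (add /li 13): {"a":34,"li":13,"pds":[7,84,91],"uu":[97,84,52,65],"xbv":[98,41,73,84]}
After op 3 (add /pds/2 53): {"a":34,"li":13,"pds":[7,84,53,91],"uu":[97,84,52,65],"xbv":[98,41,73,84]}
After op 4 (replace /uu/0 69): {"a":34,"li":13,"pds":[7,84,53,91],"uu":[69,84,52,65],"xbv":[98,41,73,84]}
After op 5 (replace /uu/2 81): {"a":34,"li":13,"pds":[7,84,53,91],"uu":[69,84,81,65],"xbv":[98,41,73,84]}
After op 6 (replace /uu/1 51): {"a":34,"li":13,"pds":[7,84,53,91],"uu":[69,51,81,65],"xbv":[98,41,73,84]}
After op 7 (remove /pds/3): {"a":34,"li":13,"pds":[7,84,53],"uu":[69,51,81,65],"xbv":[98,41,73,84]}
After op 8 (replace /uu/1 25): {"a":34,"li":13,"pds":[7,84,53],"uu":[69,25,81,65],"xbv":[98,41,73,84]}
After op 9 (replace /uu/3 18): {"a":34,"li":13,"pds":[7,84,53],"uu":[69,25,81,18],"xbv":[98,41,73,84]}
After op 10 (add /uu/2 93): {"a":34,"li":13,"pds":[7,84,53],"uu":[69,25,93,81,18],"xbv":[98,41,73,84]}
After op 11 (add /uu/3 11): {"a":34,"li":13,"pds":[7,84,53],"uu":[69,25,93,11,81,18],"xbv":[98,41,73,84]}
After op 12 (add /xbv 98): {"a":34,"li":13,"pds":[7,84,53],"uu":[69,25,93,11,81,18],"xbv":98}
After op 13 (add /uu/6 94): {"a":34,"li":13,"pds":[7,84,53],"uu":[69,25,93,11,81,18,94],"xbv":98}
After op 14 (add /uu/1 74): {"a":34,"li":13,"pds":[7,84,53],"uu":[69,74,25,93,11,81,18,94],"xbv":98}
After op 15 (remove /a): {"li":13,"pds":[7,84,53],"uu":[69,74,25,93,11,81,18,94],"xbv":98}
After op 16 (add /pds/0 95): {"li":13,"pds":[95,7,84,53],"uu":[69,74,25,93,11,81,18,94],"xbv":98}
After op 17 (add /xbv 77): {"li":13,"pds":[95,7,84,53],"uu":[69,74,25,93,11,81,18,94],"xbv":77}

Answer: {"li":13,"pds":[95,7,84,53],"uu":[69,74,25,93,11,81,18,94],"xbv":77}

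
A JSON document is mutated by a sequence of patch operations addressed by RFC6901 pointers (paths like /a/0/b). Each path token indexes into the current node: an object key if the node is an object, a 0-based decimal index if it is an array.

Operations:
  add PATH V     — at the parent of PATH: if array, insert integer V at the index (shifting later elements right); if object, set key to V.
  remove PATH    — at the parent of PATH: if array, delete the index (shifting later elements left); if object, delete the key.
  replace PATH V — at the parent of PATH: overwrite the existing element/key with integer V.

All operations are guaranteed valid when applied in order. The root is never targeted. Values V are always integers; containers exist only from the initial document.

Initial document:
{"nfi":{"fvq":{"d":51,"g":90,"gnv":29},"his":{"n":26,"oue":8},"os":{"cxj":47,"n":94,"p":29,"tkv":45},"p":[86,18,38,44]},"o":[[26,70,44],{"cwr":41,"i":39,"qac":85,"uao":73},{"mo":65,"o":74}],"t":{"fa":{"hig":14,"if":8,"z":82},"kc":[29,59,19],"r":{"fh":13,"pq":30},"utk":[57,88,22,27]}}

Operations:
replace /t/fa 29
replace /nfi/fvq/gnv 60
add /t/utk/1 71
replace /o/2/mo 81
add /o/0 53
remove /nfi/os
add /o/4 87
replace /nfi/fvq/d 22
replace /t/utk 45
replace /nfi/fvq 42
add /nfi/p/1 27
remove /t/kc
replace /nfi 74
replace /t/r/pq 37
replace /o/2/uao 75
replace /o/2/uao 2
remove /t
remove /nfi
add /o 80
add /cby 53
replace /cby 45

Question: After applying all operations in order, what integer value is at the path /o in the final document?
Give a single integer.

Answer: 80

Derivation:
After op 1 (replace /t/fa 29): {"nfi":{"fvq":{"d":51,"g":90,"gnv":29},"his":{"n":26,"oue":8},"os":{"cxj":47,"n":94,"p":29,"tkv":45},"p":[86,18,38,44]},"o":[[26,70,44],{"cwr":41,"i":39,"qac":85,"uao":73},{"mo":65,"o":74}],"t":{"fa":29,"kc":[29,59,19],"r":{"fh":13,"pq":30},"utk":[57,88,22,27]}}
After op 2 (replace /nfi/fvq/gnv 60): {"nfi":{"fvq":{"d":51,"g":90,"gnv":60},"his":{"n":26,"oue":8},"os":{"cxj":47,"n":94,"p":29,"tkv":45},"p":[86,18,38,44]},"o":[[26,70,44],{"cwr":41,"i":39,"qac":85,"uao":73},{"mo":65,"o":74}],"t":{"fa":29,"kc":[29,59,19],"r":{"fh":13,"pq":30},"utk":[57,88,22,27]}}
After op 3 (add /t/utk/1 71): {"nfi":{"fvq":{"d":51,"g":90,"gnv":60},"his":{"n":26,"oue":8},"os":{"cxj":47,"n":94,"p":29,"tkv":45},"p":[86,18,38,44]},"o":[[26,70,44],{"cwr":41,"i":39,"qac":85,"uao":73},{"mo":65,"o":74}],"t":{"fa":29,"kc":[29,59,19],"r":{"fh":13,"pq":30},"utk":[57,71,88,22,27]}}
After op 4 (replace /o/2/mo 81): {"nfi":{"fvq":{"d":51,"g":90,"gnv":60},"his":{"n":26,"oue":8},"os":{"cxj":47,"n":94,"p":29,"tkv":45},"p":[86,18,38,44]},"o":[[26,70,44],{"cwr":41,"i":39,"qac":85,"uao":73},{"mo":81,"o":74}],"t":{"fa":29,"kc":[29,59,19],"r":{"fh":13,"pq":30},"utk":[57,71,88,22,27]}}
After op 5 (add /o/0 53): {"nfi":{"fvq":{"d":51,"g":90,"gnv":60},"his":{"n":26,"oue":8},"os":{"cxj":47,"n":94,"p":29,"tkv":45},"p":[86,18,38,44]},"o":[53,[26,70,44],{"cwr":41,"i":39,"qac":85,"uao":73},{"mo":81,"o":74}],"t":{"fa":29,"kc":[29,59,19],"r":{"fh":13,"pq":30},"utk":[57,71,88,22,27]}}
After op 6 (remove /nfi/os): {"nfi":{"fvq":{"d":51,"g":90,"gnv":60},"his":{"n":26,"oue":8},"p":[86,18,38,44]},"o":[53,[26,70,44],{"cwr":41,"i":39,"qac":85,"uao":73},{"mo":81,"o":74}],"t":{"fa":29,"kc":[29,59,19],"r":{"fh":13,"pq":30},"utk":[57,71,88,22,27]}}
After op 7 (add /o/4 87): {"nfi":{"fvq":{"d":51,"g":90,"gnv":60},"his":{"n":26,"oue":8},"p":[86,18,38,44]},"o":[53,[26,70,44],{"cwr":41,"i":39,"qac":85,"uao":73},{"mo":81,"o":74},87],"t":{"fa":29,"kc":[29,59,19],"r":{"fh":13,"pq":30},"utk":[57,71,88,22,27]}}
After op 8 (replace /nfi/fvq/d 22): {"nfi":{"fvq":{"d":22,"g":90,"gnv":60},"his":{"n":26,"oue":8},"p":[86,18,38,44]},"o":[53,[26,70,44],{"cwr":41,"i":39,"qac":85,"uao":73},{"mo":81,"o":74},87],"t":{"fa":29,"kc":[29,59,19],"r":{"fh":13,"pq":30},"utk":[57,71,88,22,27]}}
After op 9 (replace /t/utk 45): {"nfi":{"fvq":{"d":22,"g":90,"gnv":60},"his":{"n":26,"oue":8},"p":[86,18,38,44]},"o":[53,[26,70,44],{"cwr":41,"i":39,"qac":85,"uao":73},{"mo":81,"o":74},87],"t":{"fa":29,"kc":[29,59,19],"r":{"fh":13,"pq":30},"utk":45}}
After op 10 (replace /nfi/fvq 42): {"nfi":{"fvq":42,"his":{"n":26,"oue":8},"p":[86,18,38,44]},"o":[53,[26,70,44],{"cwr":41,"i":39,"qac":85,"uao":73},{"mo":81,"o":74},87],"t":{"fa":29,"kc":[29,59,19],"r":{"fh":13,"pq":30},"utk":45}}
After op 11 (add /nfi/p/1 27): {"nfi":{"fvq":42,"his":{"n":26,"oue":8},"p":[86,27,18,38,44]},"o":[53,[26,70,44],{"cwr":41,"i":39,"qac":85,"uao":73},{"mo":81,"o":74},87],"t":{"fa":29,"kc":[29,59,19],"r":{"fh":13,"pq":30},"utk":45}}
After op 12 (remove /t/kc): {"nfi":{"fvq":42,"his":{"n":26,"oue":8},"p":[86,27,18,38,44]},"o":[53,[26,70,44],{"cwr":41,"i":39,"qac":85,"uao":73},{"mo":81,"o":74},87],"t":{"fa":29,"r":{"fh":13,"pq":30},"utk":45}}
After op 13 (replace /nfi 74): {"nfi":74,"o":[53,[26,70,44],{"cwr":41,"i":39,"qac":85,"uao":73},{"mo":81,"o":74},87],"t":{"fa":29,"r":{"fh":13,"pq":30},"utk":45}}
After op 14 (replace /t/r/pq 37): {"nfi":74,"o":[53,[26,70,44],{"cwr":41,"i":39,"qac":85,"uao":73},{"mo":81,"o":74},87],"t":{"fa":29,"r":{"fh":13,"pq":37},"utk":45}}
After op 15 (replace /o/2/uao 75): {"nfi":74,"o":[53,[26,70,44],{"cwr":41,"i":39,"qac":85,"uao":75},{"mo":81,"o":74},87],"t":{"fa":29,"r":{"fh":13,"pq":37},"utk":45}}
After op 16 (replace /o/2/uao 2): {"nfi":74,"o":[53,[26,70,44],{"cwr":41,"i":39,"qac":85,"uao":2},{"mo":81,"o":74},87],"t":{"fa":29,"r":{"fh":13,"pq":37},"utk":45}}
After op 17 (remove /t): {"nfi":74,"o":[53,[26,70,44],{"cwr":41,"i":39,"qac":85,"uao":2},{"mo":81,"o":74},87]}
After op 18 (remove /nfi): {"o":[53,[26,70,44],{"cwr":41,"i":39,"qac":85,"uao":2},{"mo":81,"o":74},87]}
After op 19 (add /o 80): {"o":80}
After op 20 (add /cby 53): {"cby":53,"o":80}
After op 21 (replace /cby 45): {"cby":45,"o":80}
Value at /o: 80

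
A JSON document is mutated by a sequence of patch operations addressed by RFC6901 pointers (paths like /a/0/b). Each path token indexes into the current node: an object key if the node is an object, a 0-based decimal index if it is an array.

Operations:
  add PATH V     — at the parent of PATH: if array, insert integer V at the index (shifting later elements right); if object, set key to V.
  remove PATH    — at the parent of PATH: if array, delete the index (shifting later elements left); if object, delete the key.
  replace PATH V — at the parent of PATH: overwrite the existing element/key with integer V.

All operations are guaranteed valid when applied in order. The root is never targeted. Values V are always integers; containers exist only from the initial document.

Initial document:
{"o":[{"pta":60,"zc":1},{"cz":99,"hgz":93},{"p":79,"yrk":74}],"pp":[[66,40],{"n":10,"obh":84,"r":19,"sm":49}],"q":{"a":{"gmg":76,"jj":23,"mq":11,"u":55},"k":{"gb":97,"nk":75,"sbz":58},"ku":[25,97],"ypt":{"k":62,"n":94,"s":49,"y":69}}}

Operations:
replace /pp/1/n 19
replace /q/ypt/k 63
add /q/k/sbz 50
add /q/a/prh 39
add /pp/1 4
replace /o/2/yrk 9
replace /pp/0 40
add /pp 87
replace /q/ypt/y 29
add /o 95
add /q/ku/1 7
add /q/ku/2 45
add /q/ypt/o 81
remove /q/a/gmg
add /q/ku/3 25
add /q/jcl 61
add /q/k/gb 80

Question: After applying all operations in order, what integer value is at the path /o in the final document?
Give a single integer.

After op 1 (replace /pp/1/n 19): {"o":[{"pta":60,"zc":1},{"cz":99,"hgz":93},{"p":79,"yrk":74}],"pp":[[66,40],{"n":19,"obh":84,"r":19,"sm":49}],"q":{"a":{"gmg":76,"jj":23,"mq":11,"u":55},"k":{"gb":97,"nk":75,"sbz":58},"ku":[25,97],"ypt":{"k":62,"n":94,"s":49,"y":69}}}
After op 2 (replace /q/ypt/k 63): {"o":[{"pta":60,"zc":1},{"cz":99,"hgz":93},{"p":79,"yrk":74}],"pp":[[66,40],{"n":19,"obh":84,"r":19,"sm":49}],"q":{"a":{"gmg":76,"jj":23,"mq":11,"u":55},"k":{"gb":97,"nk":75,"sbz":58},"ku":[25,97],"ypt":{"k":63,"n":94,"s":49,"y":69}}}
After op 3 (add /q/k/sbz 50): {"o":[{"pta":60,"zc":1},{"cz":99,"hgz":93},{"p":79,"yrk":74}],"pp":[[66,40],{"n":19,"obh":84,"r":19,"sm":49}],"q":{"a":{"gmg":76,"jj":23,"mq":11,"u":55},"k":{"gb":97,"nk":75,"sbz":50},"ku":[25,97],"ypt":{"k":63,"n":94,"s":49,"y":69}}}
After op 4 (add /q/a/prh 39): {"o":[{"pta":60,"zc":1},{"cz":99,"hgz":93},{"p":79,"yrk":74}],"pp":[[66,40],{"n":19,"obh":84,"r":19,"sm":49}],"q":{"a":{"gmg":76,"jj":23,"mq":11,"prh":39,"u":55},"k":{"gb":97,"nk":75,"sbz":50},"ku":[25,97],"ypt":{"k":63,"n":94,"s":49,"y":69}}}
After op 5 (add /pp/1 4): {"o":[{"pta":60,"zc":1},{"cz":99,"hgz":93},{"p":79,"yrk":74}],"pp":[[66,40],4,{"n":19,"obh":84,"r":19,"sm":49}],"q":{"a":{"gmg":76,"jj":23,"mq":11,"prh":39,"u":55},"k":{"gb":97,"nk":75,"sbz":50},"ku":[25,97],"ypt":{"k":63,"n":94,"s":49,"y":69}}}
After op 6 (replace /o/2/yrk 9): {"o":[{"pta":60,"zc":1},{"cz":99,"hgz":93},{"p":79,"yrk":9}],"pp":[[66,40],4,{"n":19,"obh":84,"r":19,"sm":49}],"q":{"a":{"gmg":76,"jj":23,"mq":11,"prh":39,"u":55},"k":{"gb":97,"nk":75,"sbz":50},"ku":[25,97],"ypt":{"k":63,"n":94,"s":49,"y":69}}}
After op 7 (replace /pp/0 40): {"o":[{"pta":60,"zc":1},{"cz":99,"hgz":93},{"p":79,"yrk":9}],"pp":[40,4,{"n":19,"obh":84,"r":19,"sm":49}],"q":{"a":{"gmg":76,"jj":23,"mq":11,"prh":39,"u":55},"k":{"gb":97,"nk":75,"sbz":50},"ku":[25,97],"ypt":{"k":63,"n":94,"s":49,"y":69}}}
After op 8 (add /pp 87): {"o":[{"pta":60,"zc":1},{"cz":99,"hgz":93},{"p":79,"yrk":9}],"pp":87,"q":{"a":{"gmg":76,"jj":23,"mq":11,"prh":39,"u":55},"k":{"gb":97,"nk":75,"sbz":50},"ku":[25,97],"ypt":{"k":63,"n":94,"s":49,"y":69}}}
After op 9 (replace /q/ypt/y 29): {"o":[{"pta":60,"zc":1},{"cz":99,"hgz":93},{"p":79,"yrk":9}],"pp":87,"q":{"a":{"gmg":76,"jj":23,"mq":11,"prh":39,"u":55},"k":{"gb":97,"nk":75,"sbz":50},"ku":[25,97],"ypt":{"k":63,"n":94,"s":49,"y":29}}}
After op 10 (add /o 95): {"o":95,"pp":87,"q":{"a":{"gmg":76,"jj":23,"mq":11,"prh":39,"u":55},"k":{"gb":97,"nk":75,"sbz":50},"ku":[25,97],"ypt":{"k":63,"n":94,"s":49,"y":29}}}
After op 11 (add /q/ku/1 7): {"o":95,"pp":87,"q":{"a":{"gmg":76,"jj":23,"mq":11,"prh":39,"u":55},"k":{"gb":97,"nk":75,"sbz":50},"ku":[25,7,97],"ypt":{"k":63,"n":94,"s":49,"y":29}}}
After op 12 (add /q/ku/2 45): {"o":95,"pp":87,"q":{"a":{"gmg":76,"jj":23,"mq":11,"prh":39,"u":55},"k":{"gb":97,"nk":75,"sbz":50},"ku":[25,7,45,97],"ypt":{"k":63,"n":94,"s":49,"y":29}}}
After op 13 (add /q/ypt/o 81): {"o":95,"pp":87,"q":{"a":{"gmg":76,"jj":23,"mq":11,"prh":39,"u":55},"k":{"gb":97,"nk":75,"sbz":50},"ku":[25,7,45,97],"ypt":{"k":63,"n":94,"o":81,"s":49,"y":29}}}
After op 14 (remove /q/a/gmg): {"o":95,"pp":87,"q":{"a":{"jj":23,"mq":11,"prh":39,"u":55},"k":{"gb":97,"nk":75,"sbz":50},"ku":[25,7,45,97],"ypt":{"k":63,"n":94,"o":81,"s":49,"y":29}}}
After op 15 (add /q/ku/3 25): {"o":95,"pp":87,"q":{"a":{"jj":23,"mq":11,"prh":39,"u":55},"k":{"gb":97,"nk":75,"sbz":50},"ku":[25,7,45,25,97],"ypt":{"k":63,"n":94,"o":81,"s":49,"y":29}}}
After op 16 (add /q/jcl 61): {"o":95,"pp":87,"q":{"a":{"jj":23,"mq":11,"prh":39,"u":55},"jcl":61,"k":{"gb":97,"nk":75,"sbz":50},"ku":[25,7,45,25,97],"ypt":{"k":63,"n":94,"o":81,"s":49,"y":29}}}
After op 17 (add /q/k/gb 80): {"o":95,"pp":87,"q":{"a":{"jj":23,"mq":11,"prh":39,"u":55},"jcl":61,"k":{"gb":80,"nk":75,"sbz":50},"ku":[25,7,45,25,97],"ypt":{"k":63,"n":94,"o":81,"s":49,"y":29}}}
Value at /o: 95

Answer: 95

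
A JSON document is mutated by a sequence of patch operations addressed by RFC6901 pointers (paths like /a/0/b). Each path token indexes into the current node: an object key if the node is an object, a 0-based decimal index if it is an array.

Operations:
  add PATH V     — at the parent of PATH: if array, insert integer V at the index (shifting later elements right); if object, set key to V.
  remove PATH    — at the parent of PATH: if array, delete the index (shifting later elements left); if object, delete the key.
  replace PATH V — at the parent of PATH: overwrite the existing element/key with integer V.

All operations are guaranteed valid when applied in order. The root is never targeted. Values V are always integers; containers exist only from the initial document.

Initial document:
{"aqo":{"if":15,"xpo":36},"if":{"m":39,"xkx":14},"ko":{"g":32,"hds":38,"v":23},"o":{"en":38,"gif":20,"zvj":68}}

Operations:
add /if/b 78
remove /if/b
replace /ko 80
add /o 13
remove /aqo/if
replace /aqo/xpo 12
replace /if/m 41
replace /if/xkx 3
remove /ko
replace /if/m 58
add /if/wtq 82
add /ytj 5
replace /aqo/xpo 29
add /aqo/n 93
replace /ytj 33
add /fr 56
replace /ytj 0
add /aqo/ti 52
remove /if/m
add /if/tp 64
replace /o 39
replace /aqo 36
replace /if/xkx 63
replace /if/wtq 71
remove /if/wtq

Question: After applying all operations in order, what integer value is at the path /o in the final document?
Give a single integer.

After op 1 (add /if/b 78): {"aqo":{"if":15,"xpo":36},"if":{"b":78,"m":39,"xkx":14},"ko":{"g":32,"hds":38,"v":23},"o":{"en":38,"gif":20,"zvj":68}}
After op 2 (remove /if/b): {"aqo":{"if":15,"xpo":36},"if":{"m":39,"xkx":14},"ko":{"g":32,"hds":38,"v":23},"o":{"en":38,"gif":20,"zvj":68}}
After op 3 (replace /ko 80): {"aqo":{"if":15,"xpo":36},"if":{"m":39,"xkx":14},"ko":80,"o":{"en":38,"gif":20,"zvj":68}}
After op 4 (add /o 13): {"aqo":{"if":15,"xpo":36},"if":{"m":39,"xkx":14},"ko":80,"o":13}
After op 5 (remove /aqo/if): {"aqo":{"xpo":36},"if":{"m":39,"xkx":14},"ko":80,"o":13}
After op 6 (replace /aqo/xpo 12): {"aqo":{"xpo":12},"if":{"m":39,"xkx":14},"ko":80,"o":13}
After op 7 (replace /if/m 41): {"aqo":{"xpo":12},"if":{"m":41,"xkx":14},"ko":80,"o":13}
After op 8 (replace /if/xkx 3): {"aqo":{"xpo":12},"if":{"m":41,"xkx":3},"ko":80,"o":13}
After op 9 (remove /ko): {"aqo":{"xpo":12},"if":{"m":41,"xkx":3},"o":13}
After op 10 (replace /if/m 58): {"aqo":{"xpo":12},"if":{"m":58,"xkx":3},"o":13}
After op 11 (add /if/wtq 82): {"aqo":{"xpo":12},"if":{"m":58,"wtq":82,"xkx":3},"o":13}
After op 12 (add /ytj 5): {"aqo":{"xpo":12},"if":{"m":58,"wtq":82,"xkx":3},"o":13,"ytj":5}
After op 13 (replace /aqo/xpo 29): {"aqo":{"xpo":29},"if":{"m":58,"wtq":82,"xkx":3},"o":13,"ytj":5}
After op 14 (add /aqo/n 93): {"aqo":{"n":93,"xpo":29},"if":{"m":58,"wtq":82,"xkx":3},"o":13,"ytj":5}
After op 15 (replace /ytj 33): {"aqo":{"n":93,"xpo":29},"if":{"m":58,"wtq":82,"xkx":3},"o":13,"ytj":33}
After op 16 (add /fr 56): {"aqo":{"n":93,"xpo":29},"fr":56,"if":{"m":58,"wtq":82,"xkx":3},"o":13,"ytj":33}
After op 17 (replace /ytj 0): {"aqo":{"n":93,"xpo":29},"fr":56,"if":{"m":58,"wtq":82,"xkx":3},"o":13,"ytj":0}
After op 18 (add /aqo/ti 52): {"aqo":{"n":93,"ti":52,"xpo":29},"fr":56,"if":{"m":58,"wtq":82,"xkx":3},"o":13,"ytj":0}
After op 19 (remove /if/m): {"aqo":{"n":93,"ti":52,"xpo":29},"fr":56,"if":{"wtq":82,"xkx":3},"o":13,"ytj":0}
After op 20 (add /if/tp 64): {"aqo":{"n":93,"ti":52,"xpo":29},"fr":56,"if":{"tp":64,"wtq":82,"xkx":3},"o":13,"ytj":0}
After op 21 (replace /o 39): {"aqo":{"n":93,"ti":52,"xpo":29},"fr":56,"if":{"tp":64,"wtq":82,"xkx":3},"o":39,"ytj":0}
After op 22 (replace /aqo 36): {"aqo":36,"fr":56,"if":{"tp":64,"wtq":82,"xkx":3},"o":39,"ytj":0}
After op 23 (replace /if/xkx 63): {"aqo":36,"fr":56,"if":{"tp":64,"wtq":82,"xkx":63},"o":39,"ytj":0}
After op 24 (replace /if/wtq 71): {"aqo":36,"fr":56,"if":{"tp":64,"wtq":71,"xkx":63},"o":39,"ytj":0}
After op 25 (remove /if/wtq): {"aqo":36,"fr":56,"if":{"tp":64,"xkx":63},"o":39,"ytj":0}
Value at /o: 39

Answer: 39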